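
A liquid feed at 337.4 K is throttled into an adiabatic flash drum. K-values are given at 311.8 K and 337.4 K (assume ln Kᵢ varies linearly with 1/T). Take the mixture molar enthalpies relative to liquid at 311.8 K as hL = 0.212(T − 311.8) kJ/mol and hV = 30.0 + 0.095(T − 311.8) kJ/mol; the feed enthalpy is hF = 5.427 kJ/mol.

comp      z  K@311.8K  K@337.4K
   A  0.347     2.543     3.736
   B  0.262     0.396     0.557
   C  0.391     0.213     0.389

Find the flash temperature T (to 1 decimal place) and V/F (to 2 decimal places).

T = 317.5 K, V/F = 0.14

Adiabatic flash: solve Rachford–Rice at each trial T, then check hF = ψ·hV(T) + (1−ψ)·hL(T).
  T = 311.8 K: K = (2.543, 0.396, 0.213), RR gives ψ = 0.063, H_out = 1.882 kJ/mol
  T = 337.4 K: K = (3.736, 0.557, 0.389), RR gives ψ = 0.396, H_out = 16.114 kJ/mol
  T = 324.6 K: K = (3.106, 0.473, 0.291), RR gives ψ = 0.234, H_out = 9.376 kJ/mol
  T = 318.2 K: K = (2.816, 0.433, 0.250), RR gives ψ = 0.152, H_out = 5.813 kJ/mol
  T = 315.0 K: K = (2.677, 0.415, 0.231), RR gives ψ = 0.109, H_out = 3.907 kJ/mol
  T = 316.6 K: K = (2.746, 0.424, 0.240), RR gives ψ = 0.131, H_out = 4.873 kJ/mol
Linear interpolation between T = 316.6 (H_out = 4.873) and T = 318.2 (H_out = 5.813) on hF = 5.427 gives T ≈ 317.5 K, at which ψ = 0.14.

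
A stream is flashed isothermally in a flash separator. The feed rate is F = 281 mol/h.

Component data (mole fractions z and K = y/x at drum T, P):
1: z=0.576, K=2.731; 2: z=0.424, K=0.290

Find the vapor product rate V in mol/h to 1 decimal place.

V = 159.1 mol/h

Material balance + equilibrium reduce to Σ zᵢ(Kᵢ−1)/(1+V/F(Kᵢ−1)) = 0.
Check two-phase: ΣzᵢKᵢ = 1.696 > 1 and Σzᵢ/Kᵢ = 1.673 > 1, so g(0) = 0.696 > 0 and g(1) = -0.673 < 0.
Iterate (Newton) starting at V/F = 0.5:
  V/F = 0.500: g = 0.0677, g' = -1.010 → V/F = 0.567
  V/F = 0.567: g = -0.0008, g' = -1.038 → V/F = 0.566
Converged at V/F = 0.566.
Then V = V/F·F = 0.5663·281 = 159.1 mol/h and L = F − V = 121.9 mol/h.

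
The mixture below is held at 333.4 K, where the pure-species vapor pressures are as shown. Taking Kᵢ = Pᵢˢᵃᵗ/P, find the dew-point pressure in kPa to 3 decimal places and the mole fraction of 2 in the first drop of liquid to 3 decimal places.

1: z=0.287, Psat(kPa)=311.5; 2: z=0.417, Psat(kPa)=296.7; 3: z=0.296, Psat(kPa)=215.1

Pdew = 270.058 kPa, x_2 = 0.380

At the dew point ψ → 1, so Σzᵢ/Kᵢ = 1 with Kᵢ = Pᵢˢᵃᵗ/P ⇒ 1/P = Σzᵢ/Pᵢˢᵃᵗ.
1/P = 0.287/311.5 + 0.417/296.7 + 0.296/215.1 = 0.003703 ⇒ P = 270.058 kPa
xᵢ = zᵢP/Pᵢˢᵃᵗ ⇒ x_2 = 0.417·270.058/296.7 = 0.380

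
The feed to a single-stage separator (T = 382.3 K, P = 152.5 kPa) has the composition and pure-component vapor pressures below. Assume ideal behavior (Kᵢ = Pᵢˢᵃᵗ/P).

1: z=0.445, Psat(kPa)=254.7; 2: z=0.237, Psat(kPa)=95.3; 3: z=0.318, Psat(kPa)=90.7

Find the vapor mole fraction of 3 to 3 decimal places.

Raoult's law: Kᵢ = Pᵢˢᵃᵗ/P = Pᵢˢᵃᵗ/152.5.
  K_1 = 254.7/152.5 = 1.67016, K_2 = 95.3/152.5 = 0.62492, K_3 = 90.7/152.5 = 0.59475
Let ψ = V/F and solve Σ zᵢ(Kᵢ−1)/(1+ψ(Kᵢ−1)) = 0.
g(0) = ΣzᵢKᵢ − 1 = 0.080 and g(1) = 1 − Σzᵢ/Kᵢ = -0.180, so a root lies in (0, 1).
Newton–Raphson from ψ = 0.5:
  ψ = 0.500: g = -0.0477, g' = -0.245 → ψ = 0.305
  ψ = 0.305: g = 0.0001, g' = -0.248 → ψ = 0.306
Converged at ψ = 0.306.
Compositions from xᵢ = zᵢ/(1+ψ(Kᵢ−1)), yᵢ = Kᵢxᵢ:
  1: x = 0.369, y = 0.617
  2: x = 0.268, y = 0.167
  3: x = 0.363, y = 0.216

y_3 = 0.216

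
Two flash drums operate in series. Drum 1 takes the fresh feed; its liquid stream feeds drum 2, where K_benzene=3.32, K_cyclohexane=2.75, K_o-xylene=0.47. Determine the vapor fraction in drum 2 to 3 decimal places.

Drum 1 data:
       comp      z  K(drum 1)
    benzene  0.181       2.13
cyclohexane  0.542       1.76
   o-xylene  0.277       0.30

Drum 1:
Let ψ₁ = V/F and solve Σ zᵢ(Kᵢ−1)/(1+ψ₁(Kᵢ−1)) = 0.
Feasibility: ΣzᵢKᵢ = 1.423, Σzᵢ/Kᵢ = 1.316 — both > 1, two phases present.
Newton–Raphson from ψ₁ = 0.5:
  ψ₁ = 0.500: g = 0.1309, g' = -0.580 → ψ₁ = 0.726
  ψ₁ = 0.726: g = -0.0162, g' = -0.760 → ψ₁ = 0.704
Converged at ψ₁ = 0.704.
Drum-1 compositions:
  benzene: x = 0.101, y = 0.215
  cyclohexane: x = 0.353, y = 0.621
  o-xylene: x = 0.546, y = 0.164
Drum-2 feed = drum-1 liquid: z₂ = (0.1008, 0.3531, 0.5461).
Drum 2:
Material balance + equilibrium reduce to Σ zᵢ(Kᵢ−1)/(1+ψ₂(Kᵢ−1)) = 0.
g(0) = ΣzᵢKᵢ − 1 = 0.562 and g(1) = 1 − Σzᵢ/Kᵢ = -0.321, so a root lies in (0, 1).
Newton iteration, ψ₂⁰ = 0.52:
  ψ₂ = 0.520: g = 0.0300, g' = -0.700 → ψ₂ = 0.563
Converged at ψ₂ = 0.563.
  benzene: x = 0.044, y = 0.145
  cyclohexane: x = 0.178, y = 0.489
  o-xylene: x = 0.778, y = 0.366

V/F (drum 2) = 0.563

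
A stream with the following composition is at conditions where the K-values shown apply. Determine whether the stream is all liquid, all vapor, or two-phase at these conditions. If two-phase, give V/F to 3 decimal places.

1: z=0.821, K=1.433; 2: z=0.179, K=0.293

two-phase, V/F = 0.748

ΣzᵢKᵢ = 1.229; Σzᵢ/Kᵢ = 1.184.
Both exceed 1, so a two-phase solution exists.
Newton iteration, ψ⁰ = 0.33:
  ψ = 0.330: g = 0.1460, g' = -0.270 → ψ = 0.871
  ψ = 0.871: g = -0.0710, g' = -0.686 → ψ = 0.767
  ψ = 0.767: g = -0.0097, g' = -0.514 → ψ = 0.748
Converged at ψ = 0.748.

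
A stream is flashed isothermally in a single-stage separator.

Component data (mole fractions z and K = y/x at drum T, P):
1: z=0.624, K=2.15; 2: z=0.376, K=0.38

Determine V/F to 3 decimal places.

V/F = 0.679

Material balance + equilibrium reduce to Σ zᵢ(Kᵢ−1)/(1+V/F(Kᵢ−1)) = 0.
Check two-phase: ΣzᵢKᵢ = 1.484 > 1 and Σzᵢ/Kᵢ = 1.280 > 1, so g(0) = 0.484 > 0 and g(1) = -0.280 < 0.
Newton iteration, V/F⁰ = 0.5:
  V/F = 0.500: g = 0.1178, g' = -0.636 → V/F = 0.685
  V/F = 0.685: g = -0.0039, g' = -0.695 → V/F = 0.680
  V/F = 0.680: g = -0.0000, g' = -0.692 → V/F = 0.679
Converged at V/F = 0.679.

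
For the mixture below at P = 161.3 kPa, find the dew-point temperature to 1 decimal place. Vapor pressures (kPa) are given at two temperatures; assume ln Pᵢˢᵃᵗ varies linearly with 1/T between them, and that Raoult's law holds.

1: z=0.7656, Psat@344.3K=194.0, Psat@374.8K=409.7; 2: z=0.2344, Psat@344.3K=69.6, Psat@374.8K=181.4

T = 349.9 K

Dew-point temperature: Σzᵢ·P/Pᵢˢᵃᵗ(T) = 1. Interpolate ln Pᵢˢᵃᵗ = aᵢ + bᵢ/T.
  T = 344.3 K: ΣzᵢP/Pᵢˢᵃᵗ = 1.1798
  T = 374.8 K: ΣzᵢP/Pᵢˢᵃᵗ = 0.5098
  T = 359.6 K: ΣzᵢP/Pᵢˢᵃᵗ = 0.7598
  T = 352.0 K: ΣzᵢP/Pᵢˢᵃᵗ = 0.9406
  T = 348.1 K: ΣzᵢP/Pᵢˢᵃᵗ = 1.0535
  T = 350.1 K: ΣzᵢP/Pᵢˢᵃᵗ = 0.9937
Interpolating between 348.1 K and 350.1 K gives T ≈ 349.9 K.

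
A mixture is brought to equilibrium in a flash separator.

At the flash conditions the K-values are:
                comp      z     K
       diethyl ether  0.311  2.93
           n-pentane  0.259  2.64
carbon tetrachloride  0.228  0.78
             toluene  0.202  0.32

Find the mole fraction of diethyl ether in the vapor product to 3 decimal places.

Rachford–Rice: g(V/F) = Σ zᵢ(Kᵢ−1)/(1+V/F(Kᵢ−1)) = 0.
g(0) = ΣzᵢKᵢ − 1 = 0.837 and g(1) = 1 − Σzᵢ/Kᵢ = -0.128, so a root lies in (0, 1).
Newton iteration, V/F⁰ = 0.5:
  V/F = 0.500: g = 0.2744, g' = -0.739 → V/F = 0.871
Converged at V/F = 0.871.
Compositions from xᵢ = zᵢ/(1+V/F(Kᵢ−1)), yᵢ = Kᵢxᵢ:
  diethyl ether: x = 0.116, y = 0.340
  n-pentane: x = 0.107, y = 0.282
  carbon tetrachloride: x = 0.282, y = 0.220
  toluene: x = 0.495, y = 0.158

y_diethyl ether = 0.340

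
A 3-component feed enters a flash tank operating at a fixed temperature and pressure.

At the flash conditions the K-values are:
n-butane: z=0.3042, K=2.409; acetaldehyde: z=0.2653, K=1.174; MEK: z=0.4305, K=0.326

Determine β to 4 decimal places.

β = 0.2698

Rachford–Rice: g(β) = Σ zᵢ(Kᵢ−1)/(1+β(Kᵢ−1)) = 0.
Feasibility: ΣzᵢKᵢ = 1.1846, Σzᵢ/Kᵢ = 1.6728 — both > 1, two phases present.
Newton–Raphson from β = 0.5:
  β = 0.5000: g = -0.14371, g' = -0.6596 → β = 0.2821
  β = 0.2821: g = -0.00758, g' = -0.6147 → β = 0.2698
Converged at β = 0.2698.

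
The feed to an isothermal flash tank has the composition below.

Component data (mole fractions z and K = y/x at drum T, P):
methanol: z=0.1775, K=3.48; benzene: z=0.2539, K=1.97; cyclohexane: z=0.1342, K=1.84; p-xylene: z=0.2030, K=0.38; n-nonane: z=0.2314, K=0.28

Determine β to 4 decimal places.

Let β = V/F and solve Σ zᵢ(Kᵢ−1)/(1+β(Kᵢ−1)) = 0.
Feasibility: ΣzᵢKᵢ = 1.5067, Σzᵢ/Kᵢ = 1.6135 — both > 1, two phases present.
Newton iteration, β⁰ = 0.66:
  β = 0.6600: g = -0.14088, g' = -0.9441 → β = 0.5108
  β = 0.5108: g = -0.00994, g' = -0.8329 → β = 0.4988
Converged at β = 0.4988.

β = 0.4988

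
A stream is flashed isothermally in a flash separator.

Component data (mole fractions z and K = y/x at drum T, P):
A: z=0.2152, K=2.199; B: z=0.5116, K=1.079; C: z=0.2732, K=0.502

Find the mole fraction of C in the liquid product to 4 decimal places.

Newton–Raphson from β = 0.33:
  β = 0.3300: g = 0.06145, g' = -0.2589 → β = 0.5674
  β = 0.5674: g = 0.00260, g' = -0.2441 → β = 0.5781
Converged at β = 0.5780.
Compositions from xᵢ = zᵢ/(1+β(Kᵢ−1)), yᵢ = Kᵢxᵢ:
  A: x = 0.1271, y = 0.2795
  B: x = 0.4893, y = 0.5279
  C: x = 0.3836, y = 0.1926

x_C = 0.3836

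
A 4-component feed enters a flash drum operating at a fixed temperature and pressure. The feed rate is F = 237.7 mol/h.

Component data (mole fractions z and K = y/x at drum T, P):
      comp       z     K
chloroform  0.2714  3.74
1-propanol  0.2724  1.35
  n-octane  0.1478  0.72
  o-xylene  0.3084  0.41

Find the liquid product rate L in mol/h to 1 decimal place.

Rachford–Rice: g(ψ) = Σ zᵢ(Kᵢ−1)/(1+ψ(Kᵢ−1)) = 0.
g(0) = ΣzᵢKᵢ − 1 = 0.6156 and g(1) = 1 − Σzᵢ/Kᵢ = -0.2318, so a root lies in (0, 1).
Newton iteration, ψ⁰ = 0.5:
  ψ = 0.5000: g = 0.08870, g' = -0.6186 → ψ = 0.6434
  ψ = 0.6434: g = 0.00321, g' = -0.5853 → ψ = 0.6489
Converged at ψ = 0.6489.
Then V = ψ·F = 0.6489·237.7 = 154.2 mol/h and L = F − V = 83.5 mol/h.

L = 83.5 mol/h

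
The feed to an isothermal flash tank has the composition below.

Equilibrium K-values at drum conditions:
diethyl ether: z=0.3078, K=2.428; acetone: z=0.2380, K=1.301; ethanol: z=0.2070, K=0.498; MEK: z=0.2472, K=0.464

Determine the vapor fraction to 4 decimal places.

Newton–Raphson from ψ = 0.5:
  ψ = 0.5000: g = -0.00104, g' = -0.4555 → ψ = 0.4977
Converged at ψ = 0.4977.

ψ = 0.4977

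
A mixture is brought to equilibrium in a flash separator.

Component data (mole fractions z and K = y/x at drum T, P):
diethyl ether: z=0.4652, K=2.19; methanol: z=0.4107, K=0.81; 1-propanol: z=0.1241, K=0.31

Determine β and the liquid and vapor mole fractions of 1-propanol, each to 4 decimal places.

β = 0.8009, x_1-propanol = 0.2774, y_1-propanol = 0.0860

Material balance + equilibrium reduce to Σ zᵢ(Kᵢ−1)/(1+β(Kᵢ−1)) = 0.
Check two-phase: ΣzᵢKᵢ = 1.3899 > 1 and Σzᵢ/Kᵢ = 1.1198 > 1, so g(0) = 0.3899 > 0 and g(1) = -0.1198 < 0.
Newton–Raphson from β = 0.5:
  β = 0.5000: g = 0.13012, g' = -0.4148 → β = 0.8137
  β = 0.8137: g = -0.00632, g' = -0.4980 → β = 0.8010
  β = 0.8010: g = -0.00006, g' = -0.4886 → β = 0.8009
Converged at β = 0.8009.
Compositions from xᵢ = zᵢ/(1+β(Kᵢ−1)), yᵢ = Kᵢxᵢ:
  diethyl ether: x = 0.2382, y = 0.5216
  methanol: x = 0.4844, y = 0.3924
  1-propanol: x = 0.2774, y = 0.0860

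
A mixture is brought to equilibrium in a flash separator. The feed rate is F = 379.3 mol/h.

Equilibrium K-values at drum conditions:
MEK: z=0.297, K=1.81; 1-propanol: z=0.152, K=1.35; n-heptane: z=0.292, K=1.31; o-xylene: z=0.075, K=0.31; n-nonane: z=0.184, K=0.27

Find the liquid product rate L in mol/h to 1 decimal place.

L = 186.1 mol/h

Newton iteration, ψ⁰ = 0.62:
  ψ = 0.620: g = -0.0560, g' = -0.555 → ψ = 0.519
  ψ = 0.519: g = -0.0045, g' = -0.472 → ψ = 0.509
Converged at ψ = 0.509.
Then V = ψ·F = 0.5094·379.3 = 193.2 mol/h and L = F − V = 186.1 mol/h.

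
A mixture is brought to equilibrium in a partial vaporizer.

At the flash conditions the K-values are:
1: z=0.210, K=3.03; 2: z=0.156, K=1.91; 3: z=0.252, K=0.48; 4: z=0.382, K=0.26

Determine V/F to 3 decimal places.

Material balance + equilibrium reduce to Σ zᵢ(Kᵢ−1)/(1+V/F(Kᵢ−1)) = 0.
Check two-phase: ΣzᵢKᵢ = 1.155 > 1 and Σzᵢ/Kᵢ = 2.145 > 1, so g(0) = 0.155 > 0 and g(1) = -1.145 < 0.
Newton–Raphson from V/F = 0.47:
  V/F = 0.470: g = -0.2893, g' = -0.901 → V/F = 0.149
  V/F = 0.149: g = -0.0074, g' = -0.955 → V/F = 0.141
Converged at V/F = 0.141.

V/F = 0.141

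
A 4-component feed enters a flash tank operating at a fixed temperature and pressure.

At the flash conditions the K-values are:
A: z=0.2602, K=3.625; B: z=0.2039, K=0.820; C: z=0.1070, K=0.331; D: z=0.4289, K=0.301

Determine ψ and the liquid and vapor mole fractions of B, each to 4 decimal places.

ψ = 0.1814, x_B = 0.2108, y_B = 0.1728

Rachford–Rice: g(ψ) = Σ zᵢ(Kᵢ−1)/(1+ψ(Kᵢ−1)) = 0.
Feasibility: ΣzᵢKᵢ = 1.2749, Σzᵢ/Kᵢ = 2.0686 — both > 1, two phases present.
Newton iteration, ψ⁰ = 0.65:
  ψ = 0.6500: g = -0.46528, g' = -1.1071 → ψ = 0.2297
  ψ = 0.2297: g = -0.05393, g' = -1.0692 → ψ = 0.1793
  ψ = 0.1793: g = 0.00243, g' = -1.1718 → ψ = 0.1814
Converged at ψ = 0.1814.
Compositions from xᵢ = zᵢ/(1+ψ(Kᵢ−1)), yᵢ = Kᵢxᵢ:
  A: x = 0.1763, y = 0.6390
  B: x = 0.2108, y = 0.1728
  C: x = 0.1218, y = 0.0403
  D: x = 0.4912, y = 0.1478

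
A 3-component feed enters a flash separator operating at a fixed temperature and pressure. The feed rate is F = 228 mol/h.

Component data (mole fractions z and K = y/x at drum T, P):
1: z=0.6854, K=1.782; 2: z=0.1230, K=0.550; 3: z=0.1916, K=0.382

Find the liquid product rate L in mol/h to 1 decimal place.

Rachford–Rice: g(β) = Σ zᵢ(Kᵢ−1)/(1+β(Kᵢ−1)) = 0.
Feasibility: ΣzᵢKᵢ = 1.3622, Σzᵢ/Kᵢ = 1.1098 — both > 1, two phases present.
Iterate (Newton) starting at β = 0.55:
  β = 0.5500: g = 0.12185, g' = -0.4169 → β = 0.8423
  β = 0.8423: g = -0.01296, g' = -0.5353 → β = 0.8181
  β = 0.8181: g = -0.00022, g' = -0.5176 → β = 0.8177
Converged at β = 0.8177.
Then V = β·F = 0.8177·228 = 186.4 mol/h and L = F − V = 41.6 mol/h.

L = 41.6 mol/h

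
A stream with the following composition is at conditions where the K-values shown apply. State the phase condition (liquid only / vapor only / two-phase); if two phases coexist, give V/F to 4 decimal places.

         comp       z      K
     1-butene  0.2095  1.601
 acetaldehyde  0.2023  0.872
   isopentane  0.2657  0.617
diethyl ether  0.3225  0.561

ΣzᵢKᵢ = 0.8567; Σzᵢ/Kᵢ = 1.3683.
Since ΣzᵢKᵢ < 1 the mixture is below its bubble point — single liquid phase.

liquid only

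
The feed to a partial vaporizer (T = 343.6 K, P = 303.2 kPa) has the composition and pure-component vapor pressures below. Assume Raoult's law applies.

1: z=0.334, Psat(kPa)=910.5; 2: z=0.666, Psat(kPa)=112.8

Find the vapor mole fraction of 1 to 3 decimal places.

Raoult's law: Kᵢ = Pᵢˢᵃᵗ/P = Pᵢˢᵃᵗ/303.2.
  K_1 = 910.5/303.2 = 3.00297, K_2 = 112.8/303.2 = 0.37203
Rachford–Rice: g(ψ) = Σ zᵢ(Kᵢ−1)/(1+ψ(Kᵢ−1)) = 0.
g(0) = ΣzᵢKᵢ − 1 = 0.251 and g(1) = 1 − Σzᵢ/Kᵢ = -0.901, so a root lies in (0, 1).
Binary case is linear: z₁(K₁−1)(1+ψ(K₂−1)) + z₂(K₂−1)(1+ψ(K₁−1)) = 0
⇒ ψ = [z₁(K₁−1)+z₂(K₂−1)] / [−(K₁−1)(K₂−1)] = 0.2508/1.2578 = 0.199
Compositions from xᵢ = zᵢ/(1+ψ(Kᵢ−1)), yᵢ = Kᵢxᵢ:
  1: x = 0.239, y = 0.717
  2: x = 0.761, y = 0.283

y_1 = 0.717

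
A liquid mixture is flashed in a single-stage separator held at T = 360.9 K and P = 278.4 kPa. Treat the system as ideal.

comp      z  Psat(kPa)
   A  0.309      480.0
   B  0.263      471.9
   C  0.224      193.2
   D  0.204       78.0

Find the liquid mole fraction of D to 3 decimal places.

Raoult's law: Kᵢ = Pᵢˢᵃᵗ/P = Pᵢˢᵃᵗ/278.4.
  K_A = 480.0/278.4 = 1.72414, K_B = 471.9/278.4 = 1.69504, K_C = 193.2/278.4 = 0.69397, K_D = 78.0/278.4 = 0.28017
Let β = V/F and solve Σ zᵢ(Kᵢ−1)/(1+β(Kᵢ−1)) = 0.
Feasibility: ΣzᵢKᵢ = 1.191, Σzᵢ/Kᵢ = 1.385 — both > 1, two phases present.
Iterate (Newton) starting at β = 0.35:
  β = 0.350: g = 0.0525, g' = -0.401 → β = 0.481
  β = 0.481: g = -0.0020, g' = -0.437 → β = 0.476
Converged at β = 0.476.
Compositions from xᵢ = zᵢ/(1+β(Kᵢ−1)), yᵢ = Kᵢxᵢ:
  A: x = 0.230, y = 0.396
  B: x = 0.198, y = 0.335
  C: x = 0.262, y = 0.182
  D: x = 0.310, y = 0.087

x_D = 0.310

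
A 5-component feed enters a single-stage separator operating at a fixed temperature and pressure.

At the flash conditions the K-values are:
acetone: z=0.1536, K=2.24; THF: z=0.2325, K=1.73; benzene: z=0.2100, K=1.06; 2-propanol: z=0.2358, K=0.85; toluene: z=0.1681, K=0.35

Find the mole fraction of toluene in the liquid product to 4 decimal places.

x_toluene = 0.2951

Let β = V/F and solve Σ zᵢ(Kᵢ−1)/(1+β(Kᵢ−1)) = 0.
Feasibility: ΣzᵢKᵢ = 1.2282, Σzᵢ/Kᵢ = 1.1588 — both > 1, two phases present.
Newton iteration, β⁰ = 0.34:
  β = 0.3400: g = 0.10477, g' = -0.3200 → β = 0.6674
  β = 0.6674: g = -0.00182, g' = -0.3555 → β = 0.6622
Converged at β = 0.6622.
Compositions from xᵢ = zᵢ/(1+β(Kᵢ−1)), yᵢ = Kᵢxᵢ:
  acetone: x = 0.0843, y = 0.1889
  THF: x = 0.1567, y = 0.2711
  benzene: x = 0.2020, y = 0.2141
  2-propanol: x = 0.2618, y = 0.2225
  toluene: x = 0.2951, y = 0.1033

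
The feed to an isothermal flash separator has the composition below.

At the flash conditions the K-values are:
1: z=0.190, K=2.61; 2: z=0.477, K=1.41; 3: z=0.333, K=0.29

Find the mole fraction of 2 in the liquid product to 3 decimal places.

x_2 = 0.404

Newton iteration, ψ⁰ = 0.5:
  ψ = 0.500: g = -0.0348, g' = -0.610 → ψ = 0.443
  ψ = 0.443: g = -0.0008, g' = -0.582 → ψ = 0.442
Converged at ψ = 0.442.
Compositions from xᵢ = zᵢ/(1+ψ(Kᵢ−1)), yᵢ = Kᵢxᵢ:
  1: x = 0.111, y = 0.290
  2: x = 0.404, y = 0.569
  3: x = 0.485, y = 0.141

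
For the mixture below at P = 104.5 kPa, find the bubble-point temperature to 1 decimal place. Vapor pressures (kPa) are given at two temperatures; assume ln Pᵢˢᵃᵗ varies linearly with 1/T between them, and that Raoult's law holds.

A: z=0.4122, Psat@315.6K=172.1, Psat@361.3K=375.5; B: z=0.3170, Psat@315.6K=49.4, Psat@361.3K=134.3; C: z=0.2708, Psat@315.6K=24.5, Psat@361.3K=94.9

Bubble-point temperature: ΣzᵢPᵢˢᵃᵗ(T) = P. Interpolate ln Pᵢˢᵃᵗ = aᵢ + bᵢ/T.
  T = 315.6 K: ΣzᵢPᵢˢᵃᵗ = 93.23 kPa
  T = 361.3 K: ΣzᵢPᵢˢᵃᵗ = 223.05 kPa
  T = 338.5 K: ΣzᵢPᵢˢᵃᵗ = 148.10 kPa
  T = 327.1 K: ΣzᵢPᵢˢᵃᵗ = 118.46 kPa
  T = 321.4 K: ΣzᵢPᵢˢᵃᵗ = 105.40 kPa
  T = 318.5 K: ΣzᵢPᵢˢᵃᵗ = 99.18 kPa
Interpolating between 318.5 K and 321.4 K gives T ≈ 321.0 K.

T = 321.0 K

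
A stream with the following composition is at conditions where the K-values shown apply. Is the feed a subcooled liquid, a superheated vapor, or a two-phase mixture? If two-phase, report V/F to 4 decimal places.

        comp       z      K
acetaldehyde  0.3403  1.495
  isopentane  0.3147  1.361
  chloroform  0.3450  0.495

two-phase, V/F = 0.4924

ΣzᵢKᵢ = 1.1078; Σzᵢ/Kᵢ = 1.1558.
Both exceed 1, so a two-phase solution exists.
Let ψ = V/F and solve Σ zᵢ(Kᵢ−1)/(1+ψ(Kᵢ−1)) = 0.
Iterate (Newton) starting at ψ = 0.55:
  ψ = 0.5500: g = -0.01404, g' = -0.2487 → ψ = 0.4936
  ψ = 0.4936: g = -0.00027, g' = -0.2395 → ψ = 0.4924
Converged at ψ = 0.4924.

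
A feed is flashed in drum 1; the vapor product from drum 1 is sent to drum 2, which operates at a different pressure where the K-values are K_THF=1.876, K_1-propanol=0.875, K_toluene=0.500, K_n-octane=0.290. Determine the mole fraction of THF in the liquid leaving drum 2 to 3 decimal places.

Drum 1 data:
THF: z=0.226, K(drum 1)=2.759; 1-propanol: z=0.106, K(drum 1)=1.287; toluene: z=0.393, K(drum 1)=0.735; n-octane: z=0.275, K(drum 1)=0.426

Drum 1:
Newton iteration, ψ₁⁰ = 0.36:
  ψ₁ = 0.360: g = -0.0431, g' = -0.447 → ψ₁ = 0.264
  ψ₁ = 0.264: g = 0.0020, g' = -0.492 → ψ₁ = 0.268
Converged at ψ₁ = 0.268.
Drum-1 compositions:
  THF: x = 0.154, y = 0.424
  1-propanol: x = 0.098, y = 0.127
  toluene: x = 0.423, y = 0.311
  n-octane: x = 0.325, y = 0.138
Drum-2 feed = drum-1 vapor: z₂ = (0.4240, 0.1267, 0.3109, 0.1384).
Drum 2:
Newton–Raphson from ψ₂ = 0.37:
  ψ₂ = 0.370: g = -0.0601, g' = -0.433 → ψ₂ = 0.231
  ψ₂ = 0.231: g = -0.0008, g' = -0.426 → ψ₂ = 0.229
Converged at ψ₂ = 0.229.
  THF: x = 0.353, y = 0.662
  1-propanol: x = 0.130, y = 0.114
  toluene: x = 0.351, y = 0.176
  n-octane: x = 0.165, y = 0.048

x_THF (drum 2) = 0.353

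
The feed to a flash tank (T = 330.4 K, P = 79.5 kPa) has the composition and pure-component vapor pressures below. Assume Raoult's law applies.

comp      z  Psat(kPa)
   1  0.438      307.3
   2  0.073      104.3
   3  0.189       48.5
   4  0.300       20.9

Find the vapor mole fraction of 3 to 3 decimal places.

y_3 = 0.150

Raoult's law: Kᵢ = Pᵢˢᵃᵗ/P = Pᵢˢᵃᵗ/79.5.
  K_1 = 307.3/79.5 = 3.86541, K_2 = 104.3/79.5 = 1.31195, K_3 = 48.5/79.5 = 0.61006, K_4 = 20.9/79.5 = 0.26289
Rachford–Rice: g(β) = Σ zᵢ(Kᵢ−1)/(1+β(Kᵢ−1)) = 0.
Feasibility: ΣzᵢKᵢ = 1.983, Σzᵢ/Kᵢ = 1.620 — both > 1, two phases present.
Newton–Raphson from β = 0.48:
  β = 0.480: g = 0.1153, g' = -1.077 → β = 0.587
  β = 0.587: g = 0.0018, g' = -1.060 → β = 0.589
Converged at β = 0.589.
Compositions from xᵢ = zᵢ/(1+β(Kᵢ−1)), yᵢ = Kᵢxᵢ:
  1: x = 0.163, y = 0.630
  2: x = 0.062, y = 0.081
  3: x = 0.245, y = 0.150
  4: x = 0.530, y = 0.139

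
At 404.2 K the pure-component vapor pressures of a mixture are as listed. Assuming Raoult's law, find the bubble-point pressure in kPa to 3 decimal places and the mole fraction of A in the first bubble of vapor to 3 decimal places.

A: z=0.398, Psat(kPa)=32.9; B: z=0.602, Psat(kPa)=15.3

At the bubble point ψ → 0, so ΣzᵢKᵢ = 1 with Kᵢ = Pᵢˢᵃᵗ/P ⇒ P = ΣzᵢPᵢˢᵃᵗ.
P = 0.398·32.9 + 0.602·15.3 = 22.305 kPa
yᵢ = zᵢPᵢˢᵃᵗ/P ⇒ y_A = 0.398·32.9/22.305 = 0.587

Pbub = 22.305 kPa, y_A = 0.587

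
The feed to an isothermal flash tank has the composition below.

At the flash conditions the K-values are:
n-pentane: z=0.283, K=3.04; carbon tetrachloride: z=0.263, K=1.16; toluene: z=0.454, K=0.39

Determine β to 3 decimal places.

β = 0.387

Newton–Raphson from β = 0.58:
  β = 0.580: g = -0.1256, g' = -0.657 → β = 0.389
  β = 0.389: g = -0.0015, g' = -0.663 → β = 0.387
Converged at β = 0.387.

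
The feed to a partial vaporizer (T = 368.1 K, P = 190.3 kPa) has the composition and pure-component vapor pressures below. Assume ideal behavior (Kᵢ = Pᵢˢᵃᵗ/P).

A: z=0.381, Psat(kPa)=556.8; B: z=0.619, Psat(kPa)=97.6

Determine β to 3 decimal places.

β = 0.461

Raoult's law: Kᵢ = Pᵢˢᵃᵗ/P = Pᵢˢᵃᵗ/190.3.
  K_A = 556.8/190.3 = 2.92591, K_B = 97.6/190.3 = 0.51287
Material balance + equilibrium reduce to Σ zᵢ(Kᵢ−1)/(1+β(Kᵢ−1)) = 0.
Feasibility: ΣzᵢKᵢ = 1.432, Σzᵢ/Kᵢ = 1.337 — both > 1, two phases present.
Binary case is linear: z₁(K₁−1)(1+β(K₂−1)) + z₂(K₂−1)(1+β(K₁−1)) = 0
⇒ β = [z₁(K₁−1)+z₂(K₂−1)] / [−(K₁−1)(K₂−1)] = 0.4322/0.9382 = 0.461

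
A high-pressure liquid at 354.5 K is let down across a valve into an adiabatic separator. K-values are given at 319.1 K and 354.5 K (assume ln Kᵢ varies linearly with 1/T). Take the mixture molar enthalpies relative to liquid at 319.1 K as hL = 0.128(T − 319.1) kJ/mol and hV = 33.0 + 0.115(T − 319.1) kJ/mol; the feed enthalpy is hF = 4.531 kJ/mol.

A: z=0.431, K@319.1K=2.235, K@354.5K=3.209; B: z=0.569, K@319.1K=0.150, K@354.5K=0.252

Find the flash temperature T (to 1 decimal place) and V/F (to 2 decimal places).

Adiabatic flash: solve Rachford–Rice at each trial T, then check hF = ψ·hV(T) + (1−ψ)·hL(T).
  T = 319.1 K: K = (2.235, 0.150), RR gives ψ = 0.046, H_out = 1.529 kJ/mol
  T = 354.5 K: K = (3.209, 0.252), RR gives ψ = 0.319, H_out = 14.899 kJ/mol
  T = 336.8 K: K = (2.704, 0.197), RR gives ψ = 0.203, H_out = 8.912 kJ/mol
  T = 328.0 K: K = (2.466, 0.173), RR gives ψ = 0.133, H_out = 5.506 kJ/mol
  T = 323.6 K: K = (2.350, 0.161), RR gives ψ = 0.093, H_out = 3.624 kJ/mol
  T = 325.8 K: K = (2.408, 0.167), RR gives ψ = 0.113, H_out = 4.583 kJ/mol
Linear interpolation between T = 323.6 (H_out = 3.624) and T = 325.8 (H_out = 4.583) on hF = 4.531 gives T ≈ 325.7 K, at which ψ = 0.11.

T = 325.7 K, V/F = 0.11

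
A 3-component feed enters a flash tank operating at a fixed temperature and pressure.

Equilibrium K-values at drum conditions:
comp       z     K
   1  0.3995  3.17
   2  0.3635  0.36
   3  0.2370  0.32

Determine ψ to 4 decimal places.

Newton iteration, ψ⁰ = 0.5:
  ψ = 0.5000: g = -0.17051, g' = -1.0063 → ψ = 0.3306
  ψ = 0.3306: g = 0.00186, g' = -1.0597 → ψ = 0.3323
Converged at ψ = 0.3323.

ψ = 0.3323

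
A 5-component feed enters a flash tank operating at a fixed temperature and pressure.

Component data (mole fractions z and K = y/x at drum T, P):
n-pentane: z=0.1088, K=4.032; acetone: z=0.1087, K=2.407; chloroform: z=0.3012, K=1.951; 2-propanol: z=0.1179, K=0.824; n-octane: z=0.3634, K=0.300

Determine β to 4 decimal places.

Let β = V/F and solve Σ zᵢ(Kᵢ−1)/(1+β(Kᵢ−1)) = 0.
g(0) = ΣzᵢKᵢ − 1 = 0.4941 and g(1) = 1 − Σzᵢ/Kᵢ = -0.5809, so a root lies in (0, 1).
Newton–Raphson from β = 0.5:
  β = 0.5000: g = 0.00092, g' = -0.7831 → β = 0.5012
Converged at β = 0.5012.

β = 0.5012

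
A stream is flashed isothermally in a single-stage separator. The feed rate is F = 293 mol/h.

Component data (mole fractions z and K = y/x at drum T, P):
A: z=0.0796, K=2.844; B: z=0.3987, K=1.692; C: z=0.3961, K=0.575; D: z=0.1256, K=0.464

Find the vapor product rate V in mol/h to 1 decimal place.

V = 126.8 mol/h

Rachford–Rice: g(ψ) = Σ zᵢ(Kᵢ−1)/(1+ψ(Kᵢ−1)) = 0.
Check two-phase: ΣzᵢKᵢ = 1.1870 > 1 and Σzᵢ/Kᵢ = 1.2232 > 1, so g(0) = 0.1870 > 0 and g(1) = -0.2232 < 0.
Newton–Raphson from ψ = 0.5:
  ψ = 0.5000: g = -0.02439, g' = -0.3614 → ψ = 0.4325
  ψ = 0.4325: g = 0.00011, g' = -0.3654 → ψ = 0.4328
Converged at ψ = 0.4328.
Then V = ψ·F = 0.4328·293 = 126.8 mol/h and L = F − V = 166.2 mol/h.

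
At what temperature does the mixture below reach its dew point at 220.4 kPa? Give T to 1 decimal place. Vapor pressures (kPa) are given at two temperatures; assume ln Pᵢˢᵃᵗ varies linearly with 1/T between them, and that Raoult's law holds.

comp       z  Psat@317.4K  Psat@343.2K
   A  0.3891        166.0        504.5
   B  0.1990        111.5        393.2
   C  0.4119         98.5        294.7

T = 330.7 K

Dew-point temperature: Σzᵢ·P/Pᵢˢᵃᵗ(T) = 1. Interpolate ln Pᵢˢᵃᵗ = aᵢ + bᵢ/T.
  T = 317.4 K: ΣzᵢP/Pᵢˢᵃᵗ = 1.8316
  T = 343.2 K: ΣzᵢP/Pᵢˢᵃᵗ = 0.5896
  T = 330.3 K: ΣzᵢP/Pᵢˢᵃᵗ = 1.0159
  T = 336.8 K: ΣzᵢP/Pᵢˢᵃᵗ = 0.7682
  T = 333.6 K: ΣzᵢP/Pᵢˢᵃᵗ = 0.8803
  T = 332.0 K: ΣzᵢP/Pᵢˢᵃᵗ = 0.9433
Interpolating between 330.3 K and 332.0 K gives T ≈ 330.7 K.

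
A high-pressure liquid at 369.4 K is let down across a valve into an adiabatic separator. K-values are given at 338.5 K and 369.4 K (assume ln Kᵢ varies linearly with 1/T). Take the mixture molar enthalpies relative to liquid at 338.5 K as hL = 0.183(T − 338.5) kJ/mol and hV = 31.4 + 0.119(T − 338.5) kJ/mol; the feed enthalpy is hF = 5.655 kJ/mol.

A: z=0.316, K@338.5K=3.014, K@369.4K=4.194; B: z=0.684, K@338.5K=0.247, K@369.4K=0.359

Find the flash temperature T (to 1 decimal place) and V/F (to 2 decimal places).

Adiabatic flash: solve Rachford–Rice at each trial T, then check hF = ψ·hV(T) + (1−ψ)·hL(T).
  T = 338.5 K: K = (3.014, 0.247), RR gives ψ = 0.080, H_out = 2.513 kJ/mol
  T = 369.4 K: K = (4.194, 0.359), RR gives ψ = 0.279, H_out = 13.858 kJ/mol
  T = 353.9 K: K = (3.579, 0.300), RR gives ψ = 0.186, H_out = 8.483 kJ/mol
  T = 346.2 K: K = (3.291, 0.273), RR gives ψ = 0.136, H_out = 5.611 kJ/mol
  T = 350.0 K: K = (3.432, 0.286), RR gives ψ = 0.161, H_out = 7.052 kJ/mol
  T = 348.1 K: K = (3.361, 0.279), RR gives ψ = 0.149, H_out = 6.338 kJ/mol
Linear interpolation between T = 346.2 (H_out = 5.611) and T = 348.1 (H_out = 6.338) on hF = 5.655 gives T ≈ 346.3 K, at which ψ = 0.14.

T = 346.3 K, V/F = 0.14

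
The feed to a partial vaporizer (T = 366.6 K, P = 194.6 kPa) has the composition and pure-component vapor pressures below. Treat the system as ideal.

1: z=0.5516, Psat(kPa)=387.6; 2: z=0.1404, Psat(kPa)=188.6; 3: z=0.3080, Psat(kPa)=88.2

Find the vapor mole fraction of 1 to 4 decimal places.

y_1 = 0.6117

Raoult's law: Kᵢ = Pᵢˢᵃᵗ/P = Pᵢˢᵃᵗ/194.6.
  K_1 = 387.6/194.6 = 1.991778, K_2 = 188.6/194.6 = 0.969168, K_3 = 88.2/194.6 = 0.453237
Material balance + equilibrium reduce to Σ zᵢ(Kᵢ−1)/(1+ψ(Kᵢ−1)) = 0.
Check two-phase: ΣzᵢKᵢ = 1.3743 > 1 and Σzᵢ/Kᵢ = 1.1014 > 1, so g(0) = 0.3743 > 0 and g(1) = -0.1014 < 0.
Iterate (Newton) starting at ψ = 0.5:
  ψ = 0.5000: g = 0.12955, g' = -0.4170 → ψ = 0.8107
  ψ = 0.8107: g = -0.00367, g' = -0.4639 → ψ = 0.8028
Converged at ψ = 0.8028.
Compositions from xᵢ = zᵢ/(1+ψ(Kᵢ−1)), yᵢ = Kᵢxᵢ:
  1: x = 0.3071, y = 0.6117
  2: x = 0.1440, y = 0.1395
  3: x = 0.5489, y = 0.2488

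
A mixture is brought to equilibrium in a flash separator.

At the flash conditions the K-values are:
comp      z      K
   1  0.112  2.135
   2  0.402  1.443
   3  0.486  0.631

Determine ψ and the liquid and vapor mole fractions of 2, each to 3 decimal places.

Let ψ = V/F and solve Σ zᵢ(Kᵢ−1)/(1+ψ(Kᵢ−1)) = 0.
Feasibility: ΣzᵢKᵢ = 1.126, Σzᵢ/Kᵢ = 1.101 — both > 1, two phases present.
Iterate (Newton) starting at ψ = 0.3:
  ψ = 0.300: g = 0.0504, g' = -0.225 → ψ = 0.523
  ψ = 0.523: g = 0.0020, g' = -0.210 → ψ = 0.533
Converged at ψ = 0.533.
Compositions from xᵢ = zᵢ/(1+ψ(Kᵢ−1)), yᵢ = Kᵢxᵢ:
  1: x = 0.070, y = 0.149
  2: x = 0.325, y = 0.469
  3: x = 0.605, y = 0.382

ψ = 0.533, x_2 = 0.325, y_2 = 0.469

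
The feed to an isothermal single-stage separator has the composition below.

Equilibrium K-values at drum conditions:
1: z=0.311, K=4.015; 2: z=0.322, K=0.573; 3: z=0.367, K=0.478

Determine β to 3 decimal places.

Material balance + equilibrium reduce to Σ zᵢ(Kᵢ−1)/(1+β(Kᵢ−1)) = 0.
Check two-phase: ΣzᵢKᵢ = 1.609 > 1 and Σzᵢ/Kᵢ = 1.407 > 1, so g(0) = 0.609 > 0 and g(1) = -0.407 < 0.
Newton iteration, β⁰ = 0.38:
  β = 0.380: g = 0.0339, g' = -0.853 → β = 0.420
  β = 0.420: g = 0.0011, g' = -0.802 → β = 0.421
Converged at β = 0.421.

β = 0.421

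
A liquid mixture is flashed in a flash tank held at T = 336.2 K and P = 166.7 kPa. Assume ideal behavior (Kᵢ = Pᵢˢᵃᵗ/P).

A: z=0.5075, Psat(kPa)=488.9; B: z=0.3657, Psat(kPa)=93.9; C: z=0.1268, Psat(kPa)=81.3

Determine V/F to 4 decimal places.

V/F = 0.8538

Raoult's law: Kᵢ = Pᵢˢᵃᵗ/P = Pᵢˢᵃᵗ/166.7.
  K_A = 488.9/166.7 = 2.932813, K_B = 93.9/166.7 = 0.563287, K_C = 81.3/166.7 = 0.487702
Rachford–Rice: g(V/F) = Σ zᵢ(Kᵢ−1)/(1+V/F(Kᵢ−1)) = 0.
Feasibility: ΣzᵢKᵢ = 1.7562, Σzᵢ/Kᵢ = 1.0823 — both > 1, two phases present.
Iterate (Newton) starting at V/F = 0.39:
  V/F = 0.3900: g = 0.28563, g' = -0.7697 → V/F = 0.7611
  V/F = 0.7611: g = 0.05126, g' = -0.5564 → V/F = 0.8532
  V/F = 0.8532: g = 0.00031, g' = -0.5524 → V/F = 0.8538
Converged at V/F = 0.8538.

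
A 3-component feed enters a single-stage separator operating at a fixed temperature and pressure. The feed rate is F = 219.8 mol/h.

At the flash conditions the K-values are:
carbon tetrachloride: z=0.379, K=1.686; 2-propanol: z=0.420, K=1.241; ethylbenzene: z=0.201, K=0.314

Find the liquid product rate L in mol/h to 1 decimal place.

Let ψ = V/F and solve Σ zᵢ(Kᵢ−1)/(1+ψ(Kᵢ−1)) = 0.
g(0) = ΣzᵢKᵢ − 1 = 0.223 and g(1) = 1 − Σzᵢ/Kᵢ = -0.203, so a root lies in (0, 1).
Newton iteration, ψ⁰ = 0.33:
  ψ = 0.330: g = 0.1275, g' = -0.298 → ψ = 0.759
  ψ = 0.759: g = -0.0309, g' = -0.506 → ψ = 0.697
  ψ = 0.697: g = -0.0019, g' = -0.447 → ψ = 0.693
Converged at ψ = 0.693.
Then V = ψ·F = 0.6933·219.8 = 152.4 mol/h and L = F − V = 67.4 mol/h.

L = 67.4 mol/h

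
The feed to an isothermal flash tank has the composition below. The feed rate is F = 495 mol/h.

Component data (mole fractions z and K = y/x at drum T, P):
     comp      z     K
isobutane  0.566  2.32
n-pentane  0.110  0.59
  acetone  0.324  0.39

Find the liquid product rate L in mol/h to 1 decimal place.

Rachford–Rice: g(β) = Σ zᵢ(Kᵢ−1)/(1+β(Kᵢ−1)) = 0.
g(0) = ΣzᵢKᵢ − 1 = 0.504 and g(1) = 1 − Σzᵢ/Kᵢ = -0.261, so a root lies in (0, 1).
Newton–Raphson from β = 0.5:
  β = 0.500: g = 0.1090, g' = -0.637 → β = 0.671
  β = 0.671: g = -0.0007, g' = -0.658 → β = 0.670
Converged at β = 0.670.
Then V = β·F = 0.6701·495 = 331.7 mol/h and L = F − V = 163.3 mol/h.

L = 163.3 mol/h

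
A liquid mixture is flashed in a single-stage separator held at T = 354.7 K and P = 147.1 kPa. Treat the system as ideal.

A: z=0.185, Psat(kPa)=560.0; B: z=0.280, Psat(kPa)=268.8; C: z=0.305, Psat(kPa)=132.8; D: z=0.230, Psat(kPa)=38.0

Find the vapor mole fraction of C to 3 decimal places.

Raoult's law: Kᵢ = Pᵢˢᵃᵗ/P = Pᵢˢᵃᵗ/147.1.
  K_A = 560.0/147.1 = 3.80693, K_B = 268.8/147.1 = 1.82733, K_C = 132.8/147.1 = 0.90279, K_D = 38.0/147.1 = 0.25833
Newton iteration, β⁰ = 0.5:
  β = 0.500: g = 0.0776, g' = -0.671 → β = 0.616
  β = 0.616: g = -0.0017, g' = -0.712 → β = 0.613
Converged at β = 0.613.
Compositions from xᵢ = zᵢ/(1+β(Kᵢ−1)), yᵢ = Kᵢxᵢ:
  A: x = 0.068, y = 0.259
  B: x = 0.186, y = 0.339
  C: x = 0.324, y = 0.293
  D: x = 0.422, y = 0.109

y_C = 0.293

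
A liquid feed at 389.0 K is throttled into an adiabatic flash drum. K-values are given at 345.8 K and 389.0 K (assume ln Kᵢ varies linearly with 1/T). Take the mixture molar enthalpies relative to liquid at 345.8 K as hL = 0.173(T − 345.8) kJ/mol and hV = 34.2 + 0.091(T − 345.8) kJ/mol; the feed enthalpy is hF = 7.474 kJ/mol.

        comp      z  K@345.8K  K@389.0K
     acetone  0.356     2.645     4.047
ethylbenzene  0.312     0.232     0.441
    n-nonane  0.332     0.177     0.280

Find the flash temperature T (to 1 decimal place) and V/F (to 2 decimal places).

Adiabatic flash: solve Rachford–Rice at each trial T, then check hF = ψ·hV(T) + (1−ψ)·hL(T).
  T = 345.8 K: K = (2.645, 0.232, 0.177), RR gives ψ = 0.056, H_out = 1.899 kJ/mol
  T = 389.0 K: K = (4.047, 0.441, 0.280), RR gives ψ = 0.341, H_out = 17.920 kJ/mol
  T = 367.4 K: K = (3.313, 0.326, 0.226), RR gives ψ = 0.212, H_out = 10.601 kJ/mol
  T = 356.6 K: K = (2.970, 0.276, 0.201), RR gives ψ = 0.140, H_out = 6.525 kJ/mol
  T = 362.0 K: K = (3.139, 0.301, 0.213), RR gives ψ = 0.177, H_out = 8.615 kJ/mol
  T = 359.3 K: K = (3.054, 0.288, 0.207), RR gives ψ = 0.159, H_out = 7.585 kJ/mol
  T = 358.0 K: K = (3.014, 0.283, 0.204), RR gives ψ = 0.150, H_out = 7.079 kJ/mol
Linear interpolation between T = 358.0 (H_out = 7.079) and T = 359.3 (H_out = 7.585) on hF = 7.474 gives T ≈ 359.0 K, at which ψ = 0.16.

T = 359.0 K, V/F = 0.16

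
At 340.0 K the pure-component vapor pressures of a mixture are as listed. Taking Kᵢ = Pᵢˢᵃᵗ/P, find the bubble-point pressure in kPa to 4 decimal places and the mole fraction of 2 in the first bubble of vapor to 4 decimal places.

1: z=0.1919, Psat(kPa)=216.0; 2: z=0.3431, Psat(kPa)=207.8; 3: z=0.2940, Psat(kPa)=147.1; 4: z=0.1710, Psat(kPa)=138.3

At the bubble point ψ → 0, so ΣzᵢKᵢ = 1 with Kᵢ = Pᵢˢᵃᵗ/P ⇒ P = ΣzᵢPᵢˢᵃᵗ.
P = 0.1919·216.0 + 0.3431·207.8 + 0.2940·147.1 + 0.1710·138.3 = 179.6433 kPa
yᵢ = zᵢPᵢˢᵃᵗ/P ⇒ y_2 = 0.3431·207.8/179.6433 = 0.3969

Pbub = 179.6433 kPa, y_2 = 0.3969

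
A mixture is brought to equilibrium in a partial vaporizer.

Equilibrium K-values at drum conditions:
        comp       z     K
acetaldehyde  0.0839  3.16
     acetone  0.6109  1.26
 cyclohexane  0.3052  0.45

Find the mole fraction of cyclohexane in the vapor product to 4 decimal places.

Iterate (Newton) starting at β = 0.68:
  β = 0.6800: g = -0.05977, g' = -0.3296 → β = 0.4987
  β = 0.4987: g = -0.00345, g' = -0.2984 → β = 0.4871
Converged at β = 0.4871.
Compositions from xᵢ = zᵢ/(1+β(Kᵢ−1)), yᵢ = Kᵢxᵢ:
  acetaldehyde: x = 0.0409, y = 0.1292
  acetone: x = 0.5422, y = 0.6832
  cyclohexane: x = 0.4169, y = 0.1876

y_cyclohexane = 0.1876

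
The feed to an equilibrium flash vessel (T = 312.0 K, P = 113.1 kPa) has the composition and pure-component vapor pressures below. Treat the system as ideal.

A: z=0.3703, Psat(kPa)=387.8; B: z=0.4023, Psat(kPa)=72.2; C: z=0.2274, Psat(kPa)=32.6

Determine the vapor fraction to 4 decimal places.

Raoult's law: Kᵢ = Pᵢˢᵃᵗ/P = Pᵢˢᵃᵗ/113.1.
  K_A = 387.8/113.1 = 3.428824, K_B = 72.2/113.1 = 0.638373, K_C = 32.6/113.1 = 0.288240
Let ψ = V/F and solve Σ zᵢ(Kᵢ−1)/(1+ψ(Kᵢ−1)) = 0.
Check two-phase: ΣzᵢKᵢ = 1.5921 > 1 and Σzᵢ/Kᵢ = 1.5271 > 1, so g(0) = 0.5921 > 0 and g(1) = -0.5271 < 0.
Newton–Raphson from ψ = 0.54:
  ψ = 0.5400: g = -0.05460, g' = -0.7940 → ψ = 0.4712
  ψ = 0.4712: g = 0.00048, g' = -0.8122 → ψ = 0.4718
Converged at ψ = 0.4718.

ψ = 0.4718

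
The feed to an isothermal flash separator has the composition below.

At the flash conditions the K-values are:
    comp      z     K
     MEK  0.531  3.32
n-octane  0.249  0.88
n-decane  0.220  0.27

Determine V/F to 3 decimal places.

V/F = 0.812

Material balance + equilibrium reduce to Σ zᵢ(Kᵢ−1)/(1+V/F(Kᵢ−1)) = 0.
Feasibility: ΣzᵢKᵢ = 2.041, Σzᵢ/Kᵢ = 1.258 — both > 1, two phases present.
Iterate (Newton) starting at V/F = 0.5:
  V/F = 0.500: g = 0.2856, g' = -0.907 → V/F = 0.815
  V/F = 0.815: g = -0.0032, g' = -1.061 → V/F = 0.812
Converged at V/F = 0.812.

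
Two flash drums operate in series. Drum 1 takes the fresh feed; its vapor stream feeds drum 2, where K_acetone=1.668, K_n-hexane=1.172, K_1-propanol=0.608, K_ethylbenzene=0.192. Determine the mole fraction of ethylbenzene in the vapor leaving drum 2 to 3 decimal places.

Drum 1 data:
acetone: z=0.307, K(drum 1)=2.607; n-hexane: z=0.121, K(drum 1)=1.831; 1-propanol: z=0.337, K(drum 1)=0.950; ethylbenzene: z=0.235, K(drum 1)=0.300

Drum 1:
Rachford–Rice: g(ψ₁) = Σ zᵢ(Kᵢ−1)/(1+ψ₁(Kᵢ−1)) = 0.
g(0) = ΣzᵢKᵢ − 1 = 0.413 and g(1) = 1 − Σzᵢ/Kᵢ = -0.322, so a root lies in (0, 1).
Iterate (Newton) starting at ψ₁ = 0.66:
  ψ₁ = 0.660: g = -0.0188, g' = -0.620 → ψ₁ = 0.630
  ψ₁ = 0.630: g = -0.0003, g' = -0.601 → ψ₁ = 0.629
Converged at ψ₁ = 0.629.
Drum-1 compositions:
  acetone: x = 0.153, y = 0.398
  n-hexane: x = 0.079, y = 0.145
  1-propanol: x = 0.348, y = 0.331
  ethylbenzene: x = 0.420, y = 0.126
Drum-2 feed = drum-1 vapor: z₂ = (0.3980, 0.1455, 0.3305, 0.1260).
Drum 2:
Let ψ₂ = V/F and solve Σ zᵢ(Kᵢ−1)/(1+ψ₂(Kᵢ−1)) = 0.
Feasibility: ΣzᵢKᵢ = 1.060, Σzᵢ/Kᵢ = 1.563 — both > 1, two phases present.
Iterate (Newton) starting at ψ₂ = 0.39:
  ψ₂ = 0.390: g = -0.0672, g' = -0.362 → ψ₂ = 0.204
  ψ₂ = 0.204: g = -0.0046, g' = -0.320 → ψ₂ = 0.190
Converged at ψ₂ = 0.190.
  acetone: x = 0.353, y = 0.589
  n-hexane: x = 0.141, y = 0.165
  1-propanol: x = 0.357, y = 0.217
  ethylbenzene: x = 0.149, y = 0.029

y_ethylbenzene (drum 2) = 0.029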